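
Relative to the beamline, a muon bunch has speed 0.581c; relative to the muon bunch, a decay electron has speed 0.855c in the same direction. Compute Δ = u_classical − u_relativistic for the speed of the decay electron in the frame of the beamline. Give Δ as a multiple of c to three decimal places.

Δ = 0.477c

Galilean: u_cl = 0.855 + 0.581 = 1.4360.
Relativistic: u_rel = (0.855 + 0.581) / (1 + 0.855·0.581) = 1.4360/1.4968 = 0.9594.
Δ = 1.4360 − 0.9594 = 0.4766.
(The classical prediction exceeds c; the relativistic result does not.)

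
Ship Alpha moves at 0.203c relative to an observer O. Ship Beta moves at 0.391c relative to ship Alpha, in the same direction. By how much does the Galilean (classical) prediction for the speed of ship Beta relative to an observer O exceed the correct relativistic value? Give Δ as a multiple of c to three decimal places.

Δ = 0.044c

Galilean: u_cl = 0.391 + 0.203 = 0.5940.
Relativistic: u_rel = (0.391 + 0.203) / (1 + 0.391·0.203) = 0.5940/1.0794 = 0.5503.
Δ = 0.5940 − 0.5503 = 0.0437.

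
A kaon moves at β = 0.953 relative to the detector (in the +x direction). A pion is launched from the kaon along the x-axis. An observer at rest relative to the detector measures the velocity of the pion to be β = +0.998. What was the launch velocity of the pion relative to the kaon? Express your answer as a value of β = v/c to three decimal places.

β = +0.920

Invert the composition law: u' = (u − v)/(1 − uv/c²).
u' = (0.998 − 0.953) / (1 − (0.998)(0.953)) = 0.0450/0.0489 = 0.9201.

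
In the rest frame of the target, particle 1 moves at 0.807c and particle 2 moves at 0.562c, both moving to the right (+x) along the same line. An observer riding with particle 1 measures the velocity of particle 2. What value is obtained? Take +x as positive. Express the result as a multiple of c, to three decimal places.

β_A = 0.807, β_B = 0.562.
Transform to A's frame with the inverse velocity-addition law: u' = (u − v)/(1 − uv/c²), taking u = β_B and v = β_A.
u' = (0.562 − 0.807) / (1 − (0.807)(0.562)) = -0.2450/0.5465 = -0.4483.

-0.448c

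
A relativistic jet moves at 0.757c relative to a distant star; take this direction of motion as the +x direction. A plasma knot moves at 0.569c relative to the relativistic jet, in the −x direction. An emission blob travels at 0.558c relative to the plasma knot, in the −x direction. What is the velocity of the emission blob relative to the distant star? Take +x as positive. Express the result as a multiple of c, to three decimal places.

Apply u = (u' + v)/(1 + u'v/c²) successively, working outward toward the distant star.
Start: velocity of the relativistic jet relative to the distant star = 0.7570c.
Compose with the plasma knot (u' = -0.569 in the relativistic jet frame): u_1 = (-0.569 + 0.757) / (1 + (-0.569)·0.757) = 0.1880/0.5693 = 0.3302.
Compose with the emission blob (u' = -0.558 in the plasma knot frame): u_2 = (-0.558 + 0.330) / (1 + (-0.558)·0.330) = -0.2278/0.8157 = -0.2792.

-0.279c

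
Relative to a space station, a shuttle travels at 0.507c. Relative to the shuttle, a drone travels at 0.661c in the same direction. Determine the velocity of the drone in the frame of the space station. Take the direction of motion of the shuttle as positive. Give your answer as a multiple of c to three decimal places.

0.875c

With v = 0.507 and u' = 0.661 (in units of c),
u = (u' + v)/(1 + u'v/c²):
u = (0.661 + 0.507) / (1 + 0.661·0.507) = 1.1680/1.3351 = 0.8748
(Galilean addition would give +1.168c, exceeding c.)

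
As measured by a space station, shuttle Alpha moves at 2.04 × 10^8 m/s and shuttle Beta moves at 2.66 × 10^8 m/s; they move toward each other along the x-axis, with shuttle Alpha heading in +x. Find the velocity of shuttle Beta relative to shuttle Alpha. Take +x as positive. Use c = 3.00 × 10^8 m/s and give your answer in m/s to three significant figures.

β_A = 0.680, β_B = -0.887 (dividing each by c = 3.00 × 10^8 m/s).
Transform to A's frame with the inverse velocity-addition law: u' = (u − v)/(1 − uv/c²), taking u = β_B and v = β_A.
u' = (-0.887 − 0.680) / (1 − (0.680)(-0.887)) = -1.5667/1.6029 = -0.9774.
u' = -0.9774 × 3.00 × 10^8 m/s.

-2.93 × 10^8 m/s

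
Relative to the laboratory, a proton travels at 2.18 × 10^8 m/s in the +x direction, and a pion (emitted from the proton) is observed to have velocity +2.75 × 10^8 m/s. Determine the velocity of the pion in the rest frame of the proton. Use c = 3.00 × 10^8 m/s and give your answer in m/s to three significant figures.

+1.71 × 10^8 m/s

v = 0.727c, u = 0.917c.
Invert the composition law: u' = (u − v)/(1 − uv/c²).
u' = (0.917 − 0.727) / (1 − (0.917)(0.727)) = 0.1900/0.3339 = 0.5691.
u' = 0.5691 × 3.00 × 10^8 m/s.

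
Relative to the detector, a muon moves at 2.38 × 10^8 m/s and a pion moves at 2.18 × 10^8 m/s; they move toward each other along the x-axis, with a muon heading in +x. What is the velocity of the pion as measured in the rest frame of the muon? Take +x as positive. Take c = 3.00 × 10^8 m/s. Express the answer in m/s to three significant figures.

-2.89 × 10^8 m/s

β_A = 0.793, β_B = -0.727 (dividing each by c = 3.00 × 10^8 m/s).
Transform to A's frame with the inverse velocity-addition law: u' = (u − v)/(1 − uv/c²), taking u = β_B and v = β_A.
u' = (-0.727 − 0.793) / (1 − (0.793)(-0.727)) = -1.5200/1.5765 = -0.9642.
u' = -0.9642 × 3.00 × 10^8 m/s.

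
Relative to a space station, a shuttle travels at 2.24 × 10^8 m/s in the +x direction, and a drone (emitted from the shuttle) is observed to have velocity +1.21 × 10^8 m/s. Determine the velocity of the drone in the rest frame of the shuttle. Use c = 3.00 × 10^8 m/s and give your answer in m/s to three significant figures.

v = 0.747c, u = 0.403c.
Invert the composition law: u' = (u − v)/(1 − uv/c²).
u' = (0.403 − 0.747) / (1 − (0.403)(0.747)) = -0.3433/0.6988 = -0.4913.
u' = -0.4913 × 3.00 × 10^8 m/s.

-1.47 × 10^8 m/s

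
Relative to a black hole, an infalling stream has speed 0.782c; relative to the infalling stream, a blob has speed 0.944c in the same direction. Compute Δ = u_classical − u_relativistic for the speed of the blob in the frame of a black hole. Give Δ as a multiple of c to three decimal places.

Δ = 0.733c

Galilean: u_cl = 0.944 + 0.782 = 1.7260.
Relativistic: u_rel = (0.944 + 0.782) / (1 + 0.944·0.782) = 1.7260/1.7382 = 0.9930.
Δ = 1.7260 − 0.9930 = 0.7330.
(The classical prediction exceeds c; the relativistic result does not.)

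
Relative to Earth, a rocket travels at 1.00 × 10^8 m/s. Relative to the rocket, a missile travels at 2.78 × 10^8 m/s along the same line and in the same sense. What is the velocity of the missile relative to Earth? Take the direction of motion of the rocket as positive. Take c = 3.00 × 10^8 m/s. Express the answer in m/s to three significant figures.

In units of c (dividing by 3.00 × 10^8 m/s): v = 0.333, u' = 0.927.
u = (u' + v)/(1 + u'v/c²):
u = (0.927 + 0.333) / (1 + 0.927·0.333) = 1.2600/1.3089 = 0.9626
(Galilean addition would give +1.260c, exceeding c.)
Converting back: u = 0.9626 × 3.00 × 10^8 m/s.

2.89 × 10^8 m/s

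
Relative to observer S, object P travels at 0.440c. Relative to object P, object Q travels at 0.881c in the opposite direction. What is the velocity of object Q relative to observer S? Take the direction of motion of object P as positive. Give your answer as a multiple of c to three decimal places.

With v = 0.440 and u' = -0.881 (in units of c),
u = (u' + v)/(1 + u'v/c²):
u = (-0.881 + 0.440) / (1 + (-0.881)·0.440) = -0.4410/0.6124 = -0.7202

-0.720c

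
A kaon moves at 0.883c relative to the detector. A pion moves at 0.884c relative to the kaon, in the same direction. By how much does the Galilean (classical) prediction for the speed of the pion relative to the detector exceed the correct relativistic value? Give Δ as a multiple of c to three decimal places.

Galilean: u_cl = 0.884 + 0.883 = 1.7670.
Relativistic: u_rel = (0.884 + 0.883) / (1 + 0.884·0.883) = 1.7670/1.7806 = 0.9924.
Δ = 1.7670 − 0.9924 = 0.7746.
(The classical prediction exceeds c; the relativistic result does not.)

Δ = 0.775c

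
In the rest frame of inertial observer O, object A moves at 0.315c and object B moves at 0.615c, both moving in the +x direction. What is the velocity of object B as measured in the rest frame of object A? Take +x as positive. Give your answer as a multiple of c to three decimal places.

+0.372c

β_A = 0.315, β_B = 0.615.
Transform to A's frame with the inverse velocity-addition law: u' = (u − v)/(1 − uv/c²), taking u = β_B and v = β_A.
u' = (0.615 − 0.315) / (1 − (0.315)(0.615)) = 0.3000/0.8063 = 0.3721.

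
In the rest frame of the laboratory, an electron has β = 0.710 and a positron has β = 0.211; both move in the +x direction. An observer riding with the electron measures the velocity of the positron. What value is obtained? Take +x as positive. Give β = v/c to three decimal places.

β_A = 0.710, β_B = 0.211.
Transform to A's frame with the inverse velocity-addition law: u' = (u − v)/(1 − uv/c²), taking u = β_B and v = β_A.
u' = (0.211 − 0.710) / (1 − (0.710)(0.211)) = -0.4990/0.8502 = -0.5869.

β = -0.587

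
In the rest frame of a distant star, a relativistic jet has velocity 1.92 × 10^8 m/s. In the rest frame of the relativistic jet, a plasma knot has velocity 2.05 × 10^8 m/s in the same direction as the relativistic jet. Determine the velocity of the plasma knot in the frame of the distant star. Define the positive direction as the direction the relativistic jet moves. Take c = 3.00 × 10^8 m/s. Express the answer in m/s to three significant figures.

In units of c (dividing by 3.00 × 10^8 m/s): v = 0.640, u' = 0.683.
u = (u' + v)/(1 + u'v/c²):
u = (0.683 + 0.640) / (1 + 0.683·0.640) = 1.3233/1.4373 = 0.9207
(Galilean addition would give +1.323c, exceeding c.)
Converting back: u = 0.9207 × 3.00 × 10^8 m/s.

2.76 × 10^8 m/s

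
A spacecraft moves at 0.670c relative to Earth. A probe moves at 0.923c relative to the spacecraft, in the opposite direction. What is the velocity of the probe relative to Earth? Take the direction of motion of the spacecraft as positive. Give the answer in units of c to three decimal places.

-0.663c

With v = 0.670 and u' = -0.923 (in units of c),
u = (u' + v)/(1 + u'v/c²):
u = (-0.923 + 0.670) / (1 + (-0.923)·0.670) = -0.2530/0.3816 = -0.6630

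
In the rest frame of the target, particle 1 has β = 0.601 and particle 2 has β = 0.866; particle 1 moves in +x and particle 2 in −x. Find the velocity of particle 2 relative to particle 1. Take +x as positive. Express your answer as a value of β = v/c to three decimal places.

β_A = 0.601, β_B = -0.866.
Transform to A's frame with the inverse velocity-addition law: u' = (u − v)/(1 − uv/c²), taking u = β_B and v = β_A.
u' = (-0.866 − 0.601) / (1 − (0.601)(-0.866)) = -1.4670/1.5205 = -0.9648.

β = -0.965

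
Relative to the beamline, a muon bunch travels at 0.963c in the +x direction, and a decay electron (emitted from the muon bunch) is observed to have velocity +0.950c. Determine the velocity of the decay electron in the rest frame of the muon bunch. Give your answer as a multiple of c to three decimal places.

-0.153c

Invert the composition law: u' = (u − v)/(1 − uv/c²).
u' = (0.950 − 0.963) / (1 − (0.950)(0.963)) = -0.0130/0.0852 = -0.1527.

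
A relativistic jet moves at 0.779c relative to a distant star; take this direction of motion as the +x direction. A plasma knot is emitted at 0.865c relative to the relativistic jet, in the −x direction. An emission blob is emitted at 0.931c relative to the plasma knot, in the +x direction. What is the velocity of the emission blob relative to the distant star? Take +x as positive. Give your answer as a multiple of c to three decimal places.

+0.884c

Apply u = (u' + v)/(1 + u'v/c²) successively, working outward toward the distant star.
Start: velocity of the relativistic jet relative to the distant star = 0.7790c.
Compose with the plasma knot (u' = -0.865 in the relativistic jet frame): u_1 = (-0.865 + 0.779) / (1 + (-0.865)·0.779) = -0.0860/0.3262 = -0.2637.
Compose with the emission blob (u' = 0.931 in the plasma knot frame): u_2 = (0.931 + (-0.264)) / (1 + 0.931·(-0.264)) = 0.6673/0.7545 = 0.8844.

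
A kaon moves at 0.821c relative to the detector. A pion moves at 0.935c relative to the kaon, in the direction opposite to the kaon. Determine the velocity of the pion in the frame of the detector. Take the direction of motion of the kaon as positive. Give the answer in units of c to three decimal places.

-0.491c

With v = 0.821 and u' = -0.935 (in units of c),
u = (u' + v)/(1 + u'v/c²):
u = (-0.935 + 0.821) / (1 + (-0.935)·0.821) = -0.1140/0.2324 = -0.4906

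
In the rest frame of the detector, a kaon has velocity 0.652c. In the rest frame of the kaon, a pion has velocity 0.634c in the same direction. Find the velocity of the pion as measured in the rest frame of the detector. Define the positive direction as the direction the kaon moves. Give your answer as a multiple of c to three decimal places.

0.910c

With v = 0.652 and u' = 0.634 (in units of c),
u = (u' + v)/(1 + u'v/c²):
u = (0.634 + 0.652) / (1 + 0.634·0.652) = 1.2860/1.4134 = 0.9099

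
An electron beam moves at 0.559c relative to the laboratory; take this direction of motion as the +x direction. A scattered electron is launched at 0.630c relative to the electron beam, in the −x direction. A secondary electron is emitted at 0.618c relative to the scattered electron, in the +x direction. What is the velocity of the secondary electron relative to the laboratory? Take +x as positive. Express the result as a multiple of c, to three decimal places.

+0.545c

Apply u = (u' + v)/(1 + u'v/c²) successively, working outward toward the laboratory.
Start: velocity of the electron beam relative to the laboratory = 0.5590c.
Compose with the scattered electron (u' = -0.630 in the electron beam frame): u_1 = (-0.630 + 0.559) / (1 + (-0.630)·0.559) = -0.0710/0.6478 = -0.1096.
Compose with the secondary electron (u' = 0.618 in the scattered electron frame): u_2 = (0.618 + (-0.110)) / (1 + 0.618·(-0.110)) = 0.5084/0.9323 = 0.5453.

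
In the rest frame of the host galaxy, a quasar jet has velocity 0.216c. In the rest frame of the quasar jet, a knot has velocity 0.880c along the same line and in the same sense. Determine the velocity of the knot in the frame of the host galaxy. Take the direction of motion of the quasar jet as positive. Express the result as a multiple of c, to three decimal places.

0.921c

With v = 0.216 and u' = 0.880 (in units of c),
u = (u' + v)/(1 + u'v/c²):
u = (0.880 + 0.216) / (1 + 0.880·0.216) = 1.0960/1.1901 = 0.9209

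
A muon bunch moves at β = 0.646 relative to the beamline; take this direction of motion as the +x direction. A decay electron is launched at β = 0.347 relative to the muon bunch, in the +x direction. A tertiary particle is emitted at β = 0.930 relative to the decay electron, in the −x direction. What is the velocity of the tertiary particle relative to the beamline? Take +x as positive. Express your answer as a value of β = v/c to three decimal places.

β = -0.484

Apply u = (u' + v)/(1 + u'v/c²) successively, working outward toward the beamline.
Start: velocity of the muon bunch relative to the beamline = 0.6460c.
Compose with the decay electron (u' = 0.347 in the muon bunch frame): u_1 = (0.347 + 0.646) / (1 + 0.347·0.646) = 0.9930/1.2242 = 0.8112.
Compose with the tertiary particle (u' = -0.930 in the decay electron frame): u_2 = (-0.930 + 0.811) / (1 + (-0.930)·0.811) = -0.1188/0.2456 = -0.4838.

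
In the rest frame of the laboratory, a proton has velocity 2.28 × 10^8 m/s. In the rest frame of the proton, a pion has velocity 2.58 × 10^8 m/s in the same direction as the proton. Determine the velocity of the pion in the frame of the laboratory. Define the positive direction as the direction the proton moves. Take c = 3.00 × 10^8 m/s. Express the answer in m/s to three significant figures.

In units of c (dividing by 3.00 × 10^8 m/s): v = 0.760, u' = 0.860.
u = (u' + v)/(1 + u'v/c²):
u = (0.860 + 0.760) / (1 + 0.860·0.760) = 1.6200/1.6536 = 0.9797
(Galilean addition would give +1.620c, exceeding c.)
Converting back: u = 0.9797 × 3.00 × 10^8 m/s.

2.94 × 10^8 m/s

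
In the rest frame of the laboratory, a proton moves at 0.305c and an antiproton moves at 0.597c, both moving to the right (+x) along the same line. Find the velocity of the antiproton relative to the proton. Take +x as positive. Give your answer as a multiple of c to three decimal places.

β_A = 0.305, β_B = 0.597.
Transform to A's frame with the inverse velocity-addition law: u' = (u − v)/(1 − uv/c²), taking u = β_B and v = β_A.
u' = (0.597 − 0.305) / (1 − (0.305)(0.597)) = 0.2920/0.8179 = 0.3570.

+0.357c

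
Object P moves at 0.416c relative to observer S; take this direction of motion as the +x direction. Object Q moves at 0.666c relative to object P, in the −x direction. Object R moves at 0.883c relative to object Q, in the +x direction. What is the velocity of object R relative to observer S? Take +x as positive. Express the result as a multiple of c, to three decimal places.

+0.773c

Apply u = (u' + v)/(1 + u'v/c²) successively, working outward toward observer S.
Start: velocity of object P relative to observer S = 0.4160c.
Compose with object Q (u' = -0.666 in object P frame): u_1 = (-0.666 + 0.416) / (1 + (-0.666)·0.416) = -0.2500/0.7229 = -0.3458.
Compose with object R (u' = 0.883 in object Q frame): u_2 = (0.883 + (-0.346)) / (1 + 0.883·(-0.346)) = 0.5372/0.6947 = 0.7733.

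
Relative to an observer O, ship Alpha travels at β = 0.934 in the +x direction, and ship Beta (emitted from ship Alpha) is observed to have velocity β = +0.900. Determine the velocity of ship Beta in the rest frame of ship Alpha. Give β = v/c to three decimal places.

β = -0.213

Invert the composition law: u' = (u − v)/(1 − uv/c²).
u' = (0.900 − 0.934) / (1 − (0.900)(0.934)) = -0.0340/0.1594 = -0.2133.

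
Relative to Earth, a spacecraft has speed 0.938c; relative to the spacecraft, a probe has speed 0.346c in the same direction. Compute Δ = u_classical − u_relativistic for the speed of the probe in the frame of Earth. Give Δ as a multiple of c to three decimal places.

Δ = 0.315c

Galilean: u_cl = 0.346 + 0.938 = 1.2840.
Relativistic: u_rel = (0.346 + 0.938) / (1 + 0.346·0.938) = 1.2840/1.3245 = 0.9694.
Δ = 1.2840 − 0.9694 = 0.3146.
(The classical prediction exceeds c; the relativistic result does not.)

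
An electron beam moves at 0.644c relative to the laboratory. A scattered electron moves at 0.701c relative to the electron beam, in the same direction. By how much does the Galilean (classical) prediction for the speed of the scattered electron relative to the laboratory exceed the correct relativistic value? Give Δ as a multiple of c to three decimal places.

Galilean: u_cl = 0.701 + 0.644 = 1.3450.
Relativistic: u_rel = (0.701 + 0.644) / (1 + 0.701·0.644) = 1.3450/1.4514 = 0.9267.
Δ = 1.3450 − 0.9267 = 0.4183.
(The classical prediction exceeds c; the relativistic result does not.)

Δ = 0.418c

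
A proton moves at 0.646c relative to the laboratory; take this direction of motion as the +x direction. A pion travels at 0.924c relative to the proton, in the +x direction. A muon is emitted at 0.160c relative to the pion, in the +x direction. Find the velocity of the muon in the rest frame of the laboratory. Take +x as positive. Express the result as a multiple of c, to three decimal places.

Apply u = (u' + v)/(1 + u'v/c²) successively, working outward toward the laboratory.
Start: velocity of the proton relative to the laboratory = 0.6460c.
Compose with the pion (u' = 0.924 in the proton frame): u_1 = (0.924 + 0.646) / (1 + 0.924·0.646) = 1.5700/1.5969 = 0.9832.
Compose with the muon (u' = 0.160 in the pion frame): u_2 = (0.160 + 0.983) / (1 + 0.160·0.983) = 1.1432/1.1573 = 0.9878.

0.988c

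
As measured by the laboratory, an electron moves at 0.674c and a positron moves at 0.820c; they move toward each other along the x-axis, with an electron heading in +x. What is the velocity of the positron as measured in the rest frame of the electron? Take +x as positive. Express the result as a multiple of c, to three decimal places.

β_A = 0.674, β_B = -0.820.
Transform to A's frame with the inverse velocity-addition law: u' = (u − v)/(1 − uv/c²), taking u = β_B and v = β_A.
u' = (-0.820 − 0.674) / (1 − (0.674)(-0.820)) = -1.4940/1.5527 = -0.9622.

-0.962c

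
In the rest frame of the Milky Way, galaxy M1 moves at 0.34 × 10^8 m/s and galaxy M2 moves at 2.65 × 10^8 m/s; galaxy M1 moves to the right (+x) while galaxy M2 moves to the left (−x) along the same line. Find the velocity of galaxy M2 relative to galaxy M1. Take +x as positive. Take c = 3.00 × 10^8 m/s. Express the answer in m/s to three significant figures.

β_A = 0.113, β_B = -0.883 (dividing each by c = 3.00 × 10^8 m/s).
Transform to A's frame with the inverse velocity-addition law: u' = (u − v)/(1 − uv/c²), taking u = β_B and v = β_A.
u' = (-0.883 − 0.113) / (1 − (0.113)(-0.883)) = -0.9967/1.1001 = -0.9060.
u' = -0.9060 × 3.00 × 10^8 m/s.

-2.72 × 10^8 m/s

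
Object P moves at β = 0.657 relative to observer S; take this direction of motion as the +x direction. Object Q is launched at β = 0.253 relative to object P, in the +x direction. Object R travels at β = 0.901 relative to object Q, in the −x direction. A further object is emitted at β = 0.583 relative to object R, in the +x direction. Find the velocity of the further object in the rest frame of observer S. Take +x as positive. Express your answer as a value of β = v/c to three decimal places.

Apply u = (u' + v)/(1 + u'v/c²) successively, working outward toward observer S.
Start: velocity of object P relative to observer S = 0.6570c.
Compose with object Q (u' = 0.253 in object P frame): u_1 = (0.253 + 0.657) / (1 + 0.253·0.657) = 0.9100/1.1662 = 0.7803.
Compose with object R (u' = -0.901 in object Q frame): u_2 = (-0.901 + 0.780) / (1 + (-0.901)·0.780) = -0.1207/0.2970 = -0.4065.
Compose with the further object (u' = 0.583 in object R frame): u_3 = (0.583 + (-0.406)) / (1 + 0.583·(-0.406)) = 0.1765/0.7630 = 0.2314.

β = +0.231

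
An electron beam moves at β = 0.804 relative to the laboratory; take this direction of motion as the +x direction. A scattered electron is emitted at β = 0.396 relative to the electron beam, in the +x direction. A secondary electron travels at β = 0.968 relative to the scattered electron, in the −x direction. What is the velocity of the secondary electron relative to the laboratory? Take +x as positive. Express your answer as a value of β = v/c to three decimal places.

Apply u = (u' + v)/(1 + u'v/c²) successively, working outward toward the laboratory.
Start: velocity of the electron beam relative to the laboratory = 0.8040c.
Compose with the scattered electron (u' = 0.396 in the electron beam frame): u_1 = (0.396 + 0.804) / (1 + 0.396·0.804) = 1.2000/1.3184 = 0.9102.
Compose with the secondary electron (u' = -0.968 in the scattered electron frame): u_2 = (-0.968 + 0.910) / (1 + (-0.968)·0.910) = -0.0578/0.1189 = -0.4860.

β = -0.486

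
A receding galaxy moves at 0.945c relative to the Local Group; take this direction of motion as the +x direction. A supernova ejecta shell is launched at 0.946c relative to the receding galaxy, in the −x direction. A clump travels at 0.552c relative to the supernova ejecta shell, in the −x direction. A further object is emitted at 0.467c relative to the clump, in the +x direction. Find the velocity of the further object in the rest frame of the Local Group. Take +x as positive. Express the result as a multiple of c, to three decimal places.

-0.124c

Apply u = (u' + v)/(1 + u'v/c²) successively, working outward toward the Local Group.
Start: velocity of the receding galaxy relative to the Local Group = 0.9450c.
Compose with the supernova ejecta shell (u' = -0.946 in the receding galaxy frame): u_1 = (-0.946 + 0.945) / (1 + (-0.946)·0.945) = -0.0010/0.1060 = -0.0094.
Compose with the clump (u' = -0.552 in the supernova ejecta shell frame): u_2 = (-0.552 + (-0.009)) / (1 + (-0.552)·(-0.009)) = -0.5614/1.0052 = -0.5585.
Compose with the further object (u' = 0.467 in the clump frame): u_3 = (0.467 + (-0.559)) / (1 + 0.467·(-0.559)) = -0.0915/0.7392 = -0.1238.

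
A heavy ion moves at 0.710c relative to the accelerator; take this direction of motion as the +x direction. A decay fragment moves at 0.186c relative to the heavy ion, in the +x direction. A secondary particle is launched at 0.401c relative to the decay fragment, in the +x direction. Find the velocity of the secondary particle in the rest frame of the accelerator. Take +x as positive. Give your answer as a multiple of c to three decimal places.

Apply u = (u' + v)/(1 + u'v/c²) successively, working outward toward the accelerator.
Start: velocity of the heavy ion relative to the accelerator = 0.7100c.
Compose with the decay fragment (u' = 0.186 in the heavy ion frame): u_1 = (0.186 + 0.710) / (1 + 0.186·0.710) = 0.8960/1.1321 = 0.7915.
Compose with the secondary particle (u' = 0.401 in the decay fragment frame): u_2 = (0.401 + 0.791) / (1 + 0.401·0.791) = 1.1925/1.3174 = 0.9052.

0.905c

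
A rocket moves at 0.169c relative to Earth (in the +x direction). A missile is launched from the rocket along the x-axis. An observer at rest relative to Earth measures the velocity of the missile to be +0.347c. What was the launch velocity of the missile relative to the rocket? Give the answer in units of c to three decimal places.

+0.189c

Invert the composition law: u' = (u − v)/(1 − uv/c²).
u' = (0.347 − 0.169) / (1 − (0.347)(0.169)) = 0.1780/0.9414 = 0.1891.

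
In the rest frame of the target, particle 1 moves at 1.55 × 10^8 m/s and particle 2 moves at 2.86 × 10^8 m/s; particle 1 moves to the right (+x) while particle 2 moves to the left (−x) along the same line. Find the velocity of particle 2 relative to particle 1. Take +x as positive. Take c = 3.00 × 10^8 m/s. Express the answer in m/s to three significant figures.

β_A = 0.517, β_B = -0.953 (dividing each by c = 3.00 × 10^8 m/s).
Transform to A's frame with the inverse velocity-addition law: u' = (u − v)/(1 − uv/c²), taking u = β_B and v = β_A.
u' = (-0.953 − 0.517) / (1 − (0.517)(-0.953)) = -1.4700/1.4926 = -0.9849.
u' = -0.9849 × 3.00 × 10^8 m/s.

-2.95 × 10^8 m/s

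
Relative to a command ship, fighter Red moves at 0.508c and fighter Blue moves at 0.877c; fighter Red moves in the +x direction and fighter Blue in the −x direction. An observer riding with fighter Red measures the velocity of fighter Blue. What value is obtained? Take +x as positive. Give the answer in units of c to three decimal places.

-0.958c

β_A = 0.508, β_B = -0.877.
Transform to A's frame with the inverse velocity-addition law: u' = (u − v)/(1 − uv/c²), taking u = β_B and v = β_A.
u' = (-0.877 − 0.508) / (1 − (0.508)(-0.877)) = -1.3850/1.4455 = -0.9581.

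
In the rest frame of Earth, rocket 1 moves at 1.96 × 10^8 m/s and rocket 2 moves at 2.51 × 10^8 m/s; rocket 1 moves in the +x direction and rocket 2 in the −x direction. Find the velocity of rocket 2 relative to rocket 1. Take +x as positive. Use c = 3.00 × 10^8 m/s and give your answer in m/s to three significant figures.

β_A = 0.653, β_B = -0.837 (dividing each by c = 3.00 × 10^8 m/s).
Transform to A's frame with the inverse velocity-addition law: u' = (u − v)/(1 − uv/c²), taking u = β_B and v = β_A.
u' = (-0.837 − 0.653) / (1 − (0.653)(-0.837)) = -1.4900/1.5466 = -0.9634.
u' = -0.9634 × 3.00 × 10^8 m/s.

-2.89 × 10^8 m/s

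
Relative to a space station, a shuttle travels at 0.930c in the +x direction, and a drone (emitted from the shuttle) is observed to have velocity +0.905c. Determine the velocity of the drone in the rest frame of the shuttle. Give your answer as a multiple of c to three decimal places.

Invert the composition law: u' = (u − v)/(1 − uv/c²).
u' = (0.905 − 0.930) / (1 − (0.905)(0.930)) = -0.0250/0.1583 = -0.1579.

-0.158c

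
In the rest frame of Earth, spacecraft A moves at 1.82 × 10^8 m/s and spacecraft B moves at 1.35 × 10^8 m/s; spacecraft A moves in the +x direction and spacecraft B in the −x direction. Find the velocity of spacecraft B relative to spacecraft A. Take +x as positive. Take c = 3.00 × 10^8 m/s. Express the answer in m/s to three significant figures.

β_A = 0.607, β_B = -0.450 (dividing each by c = 3.00 × 10^8 m/s).
Transform to A's frame with the inverse velocity-addition law: u' = (u − v)/(1 − uv/c²), taking u = β_B and v = β_A.
u' = (-0.450 − 0.607) / (1 − (0.607)(-0.450)) = -1.0567/1.2730 = -0.8301.
u' = -0.8301 × 3.00 × 10^8 m/s.

-2.49 × 10^8 m/s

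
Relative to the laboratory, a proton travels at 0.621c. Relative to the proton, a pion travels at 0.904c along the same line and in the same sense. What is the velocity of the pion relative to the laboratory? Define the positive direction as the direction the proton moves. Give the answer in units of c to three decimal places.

0.977c

With v = 0.621 and u' = 0.904 (in units of c),
u = (u' + v)/(1 + u'v/c²):
u = (0.904 + 0.621) / (1 + 0.904·0.621) = 1.5250/1.5614 = 0.9767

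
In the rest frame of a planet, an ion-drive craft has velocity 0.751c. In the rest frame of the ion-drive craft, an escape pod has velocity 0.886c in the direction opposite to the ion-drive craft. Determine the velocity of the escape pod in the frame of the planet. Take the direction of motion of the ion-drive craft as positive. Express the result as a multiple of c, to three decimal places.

With v = 0.751 and u' = -0.886 (in units of c),
u = (u' + v)/(1 + u'v/c²):
u = (-0.886 + 0.751) / (1 + (-0.886)·0.751) = -0.1350/0.3346 = -0.4034
(Galilean addition would give -0.135c.)

-0.403c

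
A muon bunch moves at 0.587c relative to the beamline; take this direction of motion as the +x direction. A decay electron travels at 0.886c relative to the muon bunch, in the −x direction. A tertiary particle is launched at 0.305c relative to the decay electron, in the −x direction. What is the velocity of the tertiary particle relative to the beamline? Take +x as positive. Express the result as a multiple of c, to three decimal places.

Apply u = (u' + v)/(1 + u'v/c²) successively, working outward toward the beamline.
Start: velocity of the muon bunch relative to the beamline = 0.5870c.
Compose with the decay electron (u' = -0.886 in the muon bunch frame): u_1 = (-0.886 + 0.587) / (1 + (-0.886)·0.587) = -0.2990/0.4799 = -0.6230.
Compose with the tertiary particle (u' = -0.305 in the decay electron frame): u_2 = (-0.305 + (-0.623)) / (1 + (-0.305)·(-0.623)) = -0.9280/1.1900 = -0.7798.

-0.780c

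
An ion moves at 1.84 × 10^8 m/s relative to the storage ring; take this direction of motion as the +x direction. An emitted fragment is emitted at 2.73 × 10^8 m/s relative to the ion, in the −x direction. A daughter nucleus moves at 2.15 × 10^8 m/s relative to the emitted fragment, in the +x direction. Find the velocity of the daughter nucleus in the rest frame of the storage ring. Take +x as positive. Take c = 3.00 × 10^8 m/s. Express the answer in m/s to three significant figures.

+2.62 × 10^7 m/s

Apply u = (u' + v)/(1 + u'v/c²) successively, working outward toward the storage ring.
(Dividing each given speed by c = 3.00 × 10^8 m/s to work in units of c.)
Start: velocity of the ion relative to the storage ring = 0.6133c.
Compose with the emitted fragment (u' = -0.910 in the ion frame): u_1 = (-0.910 + 0.613) / (1 + (-0.910)·0.613) = -0.2967/0.4419 = -0.6714.
Compose with the daughter nucleus (u' = 0.717 in the emitted fragment frame): u_2 = (0.717 + (-0.671)) / (1 + 0.717·(-0.671)) = 0.0453/0.5188 = 0.0873.
So u = 0.0873 × 3.00 × 10^8 m/s.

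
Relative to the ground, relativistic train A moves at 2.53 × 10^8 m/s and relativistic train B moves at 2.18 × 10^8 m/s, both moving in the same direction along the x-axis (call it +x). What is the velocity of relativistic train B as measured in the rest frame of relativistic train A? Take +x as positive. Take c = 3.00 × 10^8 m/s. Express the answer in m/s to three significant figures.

β_A = 0.843, β_B = 0.727 (dividing each by c = 3.00 × 10^8 m/s).
Transform to A's frame with the inverse velocity-addition law: u' = (u − v)/(1 − uv/c²), taking u = β_B and v = β_A.
u' = (0.727 − 0.843) / (1 − (0.843)(0.727)) = -0.1167/0.3872 = -0.3013.
u' = -0.3013 × 3.00 × 10^8 m/s.

-9.04 × 10^7 m/s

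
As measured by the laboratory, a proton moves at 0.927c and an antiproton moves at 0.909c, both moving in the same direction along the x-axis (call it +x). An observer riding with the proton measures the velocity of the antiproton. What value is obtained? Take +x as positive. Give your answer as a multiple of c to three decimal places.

-0.114c

β_A = 0.927, β_B = 0.909.
Transform to A's frame with the inverse velocity-addition law: u' = (u − v)/(1 − uv/c²), taking u = β_B and v = β_A.
u' = (0.909 − 0.927) / (1 − (0.927)(0.909)) = -0.0180/0.1574 = -0.1144.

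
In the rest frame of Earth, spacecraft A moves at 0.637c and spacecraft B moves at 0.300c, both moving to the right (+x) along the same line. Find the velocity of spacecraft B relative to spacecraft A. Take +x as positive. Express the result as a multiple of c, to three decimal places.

-0.417c

β_A = 0.637, β_B = 0.300.
Transform to A's frame with the inverse velocity-addition law: u' = (u − v)/(1 − uv/c²), taking u = β_B and v = β_A.
u' = (0.300 − 0.637) / (1 − (0.637)(0.300)) = -0.3370/0.8089 = -0.4166.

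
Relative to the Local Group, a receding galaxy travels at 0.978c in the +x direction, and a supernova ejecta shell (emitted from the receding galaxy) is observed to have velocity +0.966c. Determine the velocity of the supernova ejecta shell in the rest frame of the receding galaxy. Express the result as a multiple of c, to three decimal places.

Invert the composition law: u' = (u − v)/(1 − uv/c²).
u' = (0.966 − 0.978) / (1 − (0.966)(0.978)) = -0.0120/0.0553 = -0.2172.

-0.217c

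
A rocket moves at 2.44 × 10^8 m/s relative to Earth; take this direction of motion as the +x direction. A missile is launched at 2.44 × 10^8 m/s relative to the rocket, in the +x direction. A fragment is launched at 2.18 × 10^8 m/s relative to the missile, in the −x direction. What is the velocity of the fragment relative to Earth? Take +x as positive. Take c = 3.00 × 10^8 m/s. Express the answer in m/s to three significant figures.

+2.62 × 10^8 m/s

Apply u = (u' + v)/(1 + u'v/c²) successively, working outward toward Earth.
(Dividing each given speed by c = 3.00 × 10^8 m/s to work in units of c.)
Start: velocity of the rocket relative to Earth = 0.8133c.
Compose with the missile (u' = 0.813 in the rocket frame): u_1 = (0.813 + 0.813) / (1 + 0.813·0.813) = 1.6267/1.6615 = 0.9790.
Compose with the fragment (u' = -0.727 in the missile frame): u_2 = (-0.727 + 0.979) / (1 + (-0.727)·0.979) = 0.2524/0.2886 = 0.8745.
So u = 0.8745 × 3.00 × 10^8 m/s.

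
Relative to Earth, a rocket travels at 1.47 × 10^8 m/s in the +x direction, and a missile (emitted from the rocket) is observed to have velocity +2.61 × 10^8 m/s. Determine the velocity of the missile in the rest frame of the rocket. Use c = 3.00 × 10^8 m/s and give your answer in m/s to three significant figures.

+1.99 × 10^8 m/s

v = 0.490c, u = 0.870c.
Invert the composition law: u' = (u − v)/(1 − uv/c²).
u' = (0.870 − 0.490) / (1 − (0.870)(0.490)) = 0.3800/0.5737 = 0.6624.
u' = 0.6624 × 3.00 × 10^8 m/s.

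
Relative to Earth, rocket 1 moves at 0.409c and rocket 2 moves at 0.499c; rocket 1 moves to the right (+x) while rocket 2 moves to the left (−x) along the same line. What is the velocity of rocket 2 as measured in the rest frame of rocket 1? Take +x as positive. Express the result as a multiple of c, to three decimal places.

β_A = 0.409, β_B = -0.499.
Transform to A's frame with the inverse velocity-addition law: u' = (u − v)/(1 − uv/c²), taking u = β_B and v = β_A.
u' = (-0.499 − 0.409) / (1 − (0.409)(-0.499)) = -0.9080/1.2041 = -0.7541.

-0.754c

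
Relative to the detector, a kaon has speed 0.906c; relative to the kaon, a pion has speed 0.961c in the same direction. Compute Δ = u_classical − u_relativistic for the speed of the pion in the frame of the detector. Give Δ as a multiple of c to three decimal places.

Δ = 0.869c

Galilean: u_cl = 0.961 + 0.906 = 1.8670.
Relativistic: u_rel = (0.961 + 0.906) / (1 + 0.961·0.906) = 1.8670/1.8707 = 0.9980.
Δ = 1.8670 − 0.9980 = 0.8690.
(The classical prediction exceeds c; the relativistic result does not.)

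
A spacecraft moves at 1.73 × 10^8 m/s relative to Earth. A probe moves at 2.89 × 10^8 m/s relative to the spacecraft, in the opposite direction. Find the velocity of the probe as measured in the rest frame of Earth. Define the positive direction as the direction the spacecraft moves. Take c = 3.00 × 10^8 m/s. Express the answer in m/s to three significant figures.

In units of c (dividing by 3.00 × 10^8 m/s): v = 0.577, u' = -0.963.
u = (u' + v)/(1 + u'v/c²):
u = (-0.963 + 0.577) / (1 + (-0.963)·0.577) = -0.3867/0.4445 = -0.8699
Converting back: u = -0.8699 × 3.00 × 10^8 m/s.

-2.61 × 10^8 m/s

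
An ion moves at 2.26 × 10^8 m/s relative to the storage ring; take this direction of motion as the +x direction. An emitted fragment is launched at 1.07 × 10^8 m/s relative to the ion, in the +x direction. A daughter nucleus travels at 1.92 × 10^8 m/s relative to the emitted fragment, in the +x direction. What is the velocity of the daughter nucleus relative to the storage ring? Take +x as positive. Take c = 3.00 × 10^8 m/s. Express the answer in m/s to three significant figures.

Apply u = (u' + v)/(1 + u'v/c²) successively, working outward toward the storage ring.
(Dividing each given speed by c = 3.00 × 10^8 m/s to work in units of c.)
Start: velocity of the ion relative to the storage ring = 0.7533c.
Compose with the emitted fragment (u' = 0.357 in the ion frame): u_1 = (0.357 + 0.753) / (1 + 0.357·0.753) = 1.1100/1.2687 = 0.8749.
Compose with the daughter nucleus (u' = 0.640 in the emitted fragment frame): u_2 = (0.640 + 0.875) / (1 + 0.640·0.875) = 1.5149/1.5599 = 0.9711.
So u = 0.9711 × 3.00 × 10^8 m/s.

2.91 × 10^8 m/s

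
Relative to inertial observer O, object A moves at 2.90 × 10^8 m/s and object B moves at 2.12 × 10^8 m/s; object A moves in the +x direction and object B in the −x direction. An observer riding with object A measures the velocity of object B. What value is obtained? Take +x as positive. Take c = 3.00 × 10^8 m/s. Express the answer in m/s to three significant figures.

-2.98 × 10^8 m/s

β_A = 0.967, β_B = -0.707 (dividing each by c = 3.00 × 10^8 m/s).
Transform to A's frame with the inverse velocity-addition law: u' = (u − v)/(1 − uv/c²), taking u = β_B and v = β_A.
u' = (-0.707 − 0.967) / (1 − (0.967)(-0.707)) = -1.6733/1.6831 = -0.9942.
u' = -0.9942 × 3.00 × 10^8 m/s.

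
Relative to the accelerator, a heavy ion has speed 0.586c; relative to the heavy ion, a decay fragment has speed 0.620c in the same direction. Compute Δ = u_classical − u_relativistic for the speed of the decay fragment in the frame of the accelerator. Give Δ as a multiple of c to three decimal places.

Δ = 0.321c

Galilean: u_cl = 0.620 + 0.586 = 1.2060.
Relativistic: u_rel = (0.620 + 0.586) / (1 + 0.620·0.586) = 1.2060/1.3633 = 0.8846.
Δ = 1.2060 − 0.8846 = 0.3214.
(The classical prediction exceeds c; the relativistic result does not.)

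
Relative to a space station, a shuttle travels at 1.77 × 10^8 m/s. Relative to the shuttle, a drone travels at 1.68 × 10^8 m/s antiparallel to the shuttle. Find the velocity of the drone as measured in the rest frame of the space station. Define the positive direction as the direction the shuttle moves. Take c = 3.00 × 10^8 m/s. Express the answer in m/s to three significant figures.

+1.34 × 10^7 m/s

In units of c (dividing by 3.00 × 10^8 m/s): v = 0.590, u' = -0.560.
u = (u' + v)/(1 + u'v/c²):
u = (-0.560 + 0.590) / (1 + (-0.560)·0.590) = 0.0300/0.6696 = 0.0448
Converting back: u = 0.0448 × 3.00 × 10^8 m/s.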